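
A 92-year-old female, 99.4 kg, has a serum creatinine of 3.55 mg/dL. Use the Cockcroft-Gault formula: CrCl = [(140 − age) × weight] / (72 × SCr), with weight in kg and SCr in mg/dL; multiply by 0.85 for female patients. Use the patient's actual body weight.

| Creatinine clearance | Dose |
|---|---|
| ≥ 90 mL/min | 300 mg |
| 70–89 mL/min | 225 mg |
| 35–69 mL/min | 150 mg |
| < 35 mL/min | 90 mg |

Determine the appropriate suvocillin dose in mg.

90 mg

CrCl = (140 − 92) × 99.4 / (72 × 3.55) × 0.85 = 4771.2 / 255.60 × 0.85 ≈ 15.9 mL/min
CrCl ≈ 16 mL/min → bracket < 35 mL/min.
Dose for this bracket: 90 mg.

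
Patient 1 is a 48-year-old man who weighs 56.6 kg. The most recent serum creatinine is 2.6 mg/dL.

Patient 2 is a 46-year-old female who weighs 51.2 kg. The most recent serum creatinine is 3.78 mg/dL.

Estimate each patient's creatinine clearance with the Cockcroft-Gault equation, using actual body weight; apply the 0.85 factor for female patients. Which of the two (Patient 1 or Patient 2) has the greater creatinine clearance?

Patient 1: CrCl = (140 − 48) × 56.6 / (72 × 2.6) = 5207.2 / 187.20 ≈ 27.8 mL/min
Patient 2: CrCl = (140 − 46) × 51.2 / (72 × 3.78) × 0.85 = 4812.8 / 272.16 × 0.85 ≈ 15.0 mL/min
27.8 vs 15.0 mL/min → Patient 1 is higher.

Patient 1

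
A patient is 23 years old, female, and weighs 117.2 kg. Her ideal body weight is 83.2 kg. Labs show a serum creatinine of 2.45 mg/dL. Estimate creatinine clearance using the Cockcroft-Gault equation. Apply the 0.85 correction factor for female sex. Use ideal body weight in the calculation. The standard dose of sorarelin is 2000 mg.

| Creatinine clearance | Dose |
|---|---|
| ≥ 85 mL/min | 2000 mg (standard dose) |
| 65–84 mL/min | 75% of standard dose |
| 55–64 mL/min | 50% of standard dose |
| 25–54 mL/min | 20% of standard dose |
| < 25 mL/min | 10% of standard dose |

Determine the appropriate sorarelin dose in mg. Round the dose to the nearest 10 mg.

400 mg

CrCl = (140 − 23) × 83.2 / (72 × 2.45) × 0.85 = 9734.4 / 176.40 × 0.85 ≈ 46.9 mL/min
CrCl ≈ 47 mL/min → bracket 25–54 mL/min.
20% of 2000 mg = 400 mg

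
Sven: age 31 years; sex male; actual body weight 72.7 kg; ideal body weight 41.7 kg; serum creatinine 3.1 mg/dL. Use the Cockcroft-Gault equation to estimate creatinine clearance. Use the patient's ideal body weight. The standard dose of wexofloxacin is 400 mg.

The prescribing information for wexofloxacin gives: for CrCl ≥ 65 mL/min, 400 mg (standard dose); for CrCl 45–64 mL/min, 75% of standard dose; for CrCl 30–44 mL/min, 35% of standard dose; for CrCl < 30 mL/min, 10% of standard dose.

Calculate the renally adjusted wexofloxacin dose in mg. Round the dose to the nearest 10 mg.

40 mg

CrCl = (140 − 31) × 41.7 / (72 × 3.1) = 4545.3 / 223.20 ≈ 20.4 mL/min
CrCl ≈ 20 mL/min → bracket < 30 mL/min.
10% of 400 mg = 40 mg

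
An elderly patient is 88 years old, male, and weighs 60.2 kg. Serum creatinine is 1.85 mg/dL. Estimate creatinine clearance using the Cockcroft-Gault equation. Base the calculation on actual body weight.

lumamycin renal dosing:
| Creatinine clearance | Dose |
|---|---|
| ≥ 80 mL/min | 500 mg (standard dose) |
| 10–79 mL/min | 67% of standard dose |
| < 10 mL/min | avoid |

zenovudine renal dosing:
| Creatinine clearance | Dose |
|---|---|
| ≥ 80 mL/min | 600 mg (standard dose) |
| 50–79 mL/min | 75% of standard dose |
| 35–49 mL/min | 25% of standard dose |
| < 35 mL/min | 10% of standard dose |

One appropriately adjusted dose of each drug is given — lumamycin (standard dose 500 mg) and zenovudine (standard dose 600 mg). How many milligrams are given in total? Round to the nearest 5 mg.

395 mg

CrCl = (140 − 88) × 60.2 / (72 × 1.85) = 3130.4 / 133.20 ≈ 23.5 mL/min
CrCl ≈ 24 mL/min.
lumamycin: 10–79 mL/min → 67% of 500 mg = 335 mg.
zenovudine: < 35 mL/min → 10% of 600 mg = 60 mg.
Total = 335 + 60 = 395 mg.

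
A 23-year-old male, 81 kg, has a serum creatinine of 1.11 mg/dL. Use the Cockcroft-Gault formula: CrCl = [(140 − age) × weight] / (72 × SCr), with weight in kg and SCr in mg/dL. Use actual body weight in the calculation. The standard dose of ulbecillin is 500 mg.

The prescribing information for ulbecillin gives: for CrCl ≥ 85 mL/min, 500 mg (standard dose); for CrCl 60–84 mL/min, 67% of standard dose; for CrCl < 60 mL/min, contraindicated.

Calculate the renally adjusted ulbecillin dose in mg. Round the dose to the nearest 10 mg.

500 mg

CrCl = (140 − 23) × 81 / (72 × 1.11) = 9477.0 / 79.92 ≈ 118.6 mL/min
CrCl ≈ 119 mL/min → bracket ≥ 85 mL/min.
100% of 500 mg = 500 mg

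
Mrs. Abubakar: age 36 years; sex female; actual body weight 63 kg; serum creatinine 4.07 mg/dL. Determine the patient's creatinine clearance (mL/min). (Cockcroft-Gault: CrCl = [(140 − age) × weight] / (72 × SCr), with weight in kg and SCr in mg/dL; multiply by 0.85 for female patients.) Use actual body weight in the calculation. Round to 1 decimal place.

19.0 mL/min

CrCl = (140 − 36) × 63 / (72 × 4.07) × 0.85 = 6552.0 / 293.04 × 0.85 ≈ 19.0 mL/min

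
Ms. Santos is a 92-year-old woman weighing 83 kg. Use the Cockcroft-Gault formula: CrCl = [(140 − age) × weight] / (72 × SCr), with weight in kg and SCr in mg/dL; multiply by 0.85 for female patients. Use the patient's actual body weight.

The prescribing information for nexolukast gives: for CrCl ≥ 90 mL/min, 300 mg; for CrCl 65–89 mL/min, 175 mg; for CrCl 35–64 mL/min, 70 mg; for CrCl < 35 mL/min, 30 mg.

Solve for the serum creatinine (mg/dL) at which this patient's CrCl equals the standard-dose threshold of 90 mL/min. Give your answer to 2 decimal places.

Standard dose requires CrCl ≥ 90 mL/min.
Set (140 − 92) × 83 × 0.85 / (72 × SCr) = 90
SCr = (140 − 92) × 83 × 0.85 / (72 × 90) = 0.523 mg/dL

0.52 mg/dL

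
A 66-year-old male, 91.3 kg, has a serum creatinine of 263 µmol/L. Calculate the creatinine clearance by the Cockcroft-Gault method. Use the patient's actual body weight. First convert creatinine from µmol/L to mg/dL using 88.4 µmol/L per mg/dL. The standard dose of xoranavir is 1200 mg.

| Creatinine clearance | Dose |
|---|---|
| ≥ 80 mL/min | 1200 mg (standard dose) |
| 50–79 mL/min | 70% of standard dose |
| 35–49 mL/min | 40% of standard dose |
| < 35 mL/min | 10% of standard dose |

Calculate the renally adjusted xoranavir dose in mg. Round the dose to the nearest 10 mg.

SCr = 263 / 88.4 = 2.975 mg/dL
CrCl = (140 − 66) × 91.3 / (72 × 2.975) = 6756.2 / 214.20 ≈ 31.5 mL/min
CrCl ≈ 32 mL/min → bracket < 35 mL/min.
10% of 1200 mg = 120 mg

120 mg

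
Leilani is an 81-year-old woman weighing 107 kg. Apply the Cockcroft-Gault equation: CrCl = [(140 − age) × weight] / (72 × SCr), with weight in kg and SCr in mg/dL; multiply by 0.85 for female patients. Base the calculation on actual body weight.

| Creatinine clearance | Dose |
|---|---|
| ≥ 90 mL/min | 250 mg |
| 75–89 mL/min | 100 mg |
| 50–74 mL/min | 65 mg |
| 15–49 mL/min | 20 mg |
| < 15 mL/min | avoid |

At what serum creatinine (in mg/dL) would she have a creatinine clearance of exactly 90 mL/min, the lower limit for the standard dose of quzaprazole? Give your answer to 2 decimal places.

0.83 mg/dL

Standard dose requires CrCl ≥ 90 mL/min.
Set (140 − 81) × 107 × 0.85 / (72 × SCr) = 90
SCr = (140 − 81) × 107 × 0.85 / (72 × 90) = 0.828 mg/dL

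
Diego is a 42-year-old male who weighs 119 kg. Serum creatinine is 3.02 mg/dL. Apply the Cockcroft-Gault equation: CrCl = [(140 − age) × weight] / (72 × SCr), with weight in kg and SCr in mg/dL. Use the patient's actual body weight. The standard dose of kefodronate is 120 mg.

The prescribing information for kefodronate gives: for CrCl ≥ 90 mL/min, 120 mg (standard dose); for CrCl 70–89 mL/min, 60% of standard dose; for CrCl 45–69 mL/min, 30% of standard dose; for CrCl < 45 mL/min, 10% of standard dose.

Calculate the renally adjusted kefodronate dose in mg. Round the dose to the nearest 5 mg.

CrCl = (140 − 42) × 119 / (72 × 3.02) = 11662.0 / 217.44 ≈ 53.6 mL/min
CrCl ≈ 54 mL/min → bracket 45–69 mL/min.
30% of 120 mg = 36 mg → 35 mg

35 mg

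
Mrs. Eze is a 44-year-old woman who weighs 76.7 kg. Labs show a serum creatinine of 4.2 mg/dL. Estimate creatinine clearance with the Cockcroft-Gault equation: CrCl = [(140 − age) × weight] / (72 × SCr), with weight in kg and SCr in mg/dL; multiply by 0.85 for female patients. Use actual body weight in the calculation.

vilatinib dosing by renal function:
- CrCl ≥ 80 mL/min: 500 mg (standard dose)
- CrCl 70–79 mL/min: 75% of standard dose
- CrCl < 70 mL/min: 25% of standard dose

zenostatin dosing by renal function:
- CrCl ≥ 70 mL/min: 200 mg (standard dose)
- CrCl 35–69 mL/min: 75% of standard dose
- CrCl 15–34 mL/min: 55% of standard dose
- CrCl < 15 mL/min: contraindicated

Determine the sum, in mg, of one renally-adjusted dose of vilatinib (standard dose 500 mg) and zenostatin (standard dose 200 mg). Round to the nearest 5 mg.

CrCl = (140 − 44) × 76.7 / (72 × 4.2) × 0.85 = 7363.2 / 302.40 × 0.85 ≈ 20.7 mL/min
CrCl ≈ 21 mL/min.
vilatinib: < 70 mL/min → 25% of 500 mg = 125 mg.
zenostatin: 15–34 mL/min → 55% of 200 mg = 110 mg.
Total = 125 + 110 = 235 mg.

235 mg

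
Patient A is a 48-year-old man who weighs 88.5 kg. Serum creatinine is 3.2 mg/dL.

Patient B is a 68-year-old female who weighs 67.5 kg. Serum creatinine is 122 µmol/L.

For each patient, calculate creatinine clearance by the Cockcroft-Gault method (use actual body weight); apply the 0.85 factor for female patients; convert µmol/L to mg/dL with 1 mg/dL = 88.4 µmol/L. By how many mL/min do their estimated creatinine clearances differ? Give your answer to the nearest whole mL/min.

Patient A: CrCl = (140 − 48) × 88.5 / (72 × 3.2) = 8142.0 / 230.40 ≈ 35.3 mL/min
Patient B: SCr = 122 / 88.4 = 1.38 mg/dL
Patient B: CrCl = (140 − 68) × 67.5 / (72 × 1.38) × 0.85 = 4860.0 / 99.36 × 0.85 ≈ 41.6 mL/min
|35.3 − 41.6| = 6.3 mL/min

6 mL/min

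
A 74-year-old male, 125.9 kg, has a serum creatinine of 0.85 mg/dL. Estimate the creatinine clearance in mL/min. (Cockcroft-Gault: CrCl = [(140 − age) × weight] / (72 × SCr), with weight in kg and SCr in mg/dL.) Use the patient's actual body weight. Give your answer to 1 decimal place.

CrCl = (140 − 74) × 125.9 / (72 × 0.85) = 8309.4 / 61.20 ≈ 135.8 mL/min

135.8 mL/min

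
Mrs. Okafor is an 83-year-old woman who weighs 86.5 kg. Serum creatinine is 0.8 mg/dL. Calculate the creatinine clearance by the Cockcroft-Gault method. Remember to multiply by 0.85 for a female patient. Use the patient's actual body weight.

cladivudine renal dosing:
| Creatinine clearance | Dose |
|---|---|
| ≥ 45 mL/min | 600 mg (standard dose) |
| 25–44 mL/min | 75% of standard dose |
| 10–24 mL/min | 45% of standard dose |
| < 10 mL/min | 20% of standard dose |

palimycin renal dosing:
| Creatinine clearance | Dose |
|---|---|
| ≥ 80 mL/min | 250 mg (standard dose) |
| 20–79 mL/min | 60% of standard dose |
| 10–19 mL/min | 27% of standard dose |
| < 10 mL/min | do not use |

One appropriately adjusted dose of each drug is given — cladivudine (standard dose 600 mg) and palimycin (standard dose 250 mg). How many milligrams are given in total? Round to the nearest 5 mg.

750 mg

CrCl = (140 − 83) × 86.5 / (72 × 0.8) × 0.85 = 4930.5 / 57.60 × 0.85 ≈ 72.8 mL/min
CrCl ≈ 73 mL/min.
cladivudine: ≥ 45 mL/min → 100% of 600 mg = 600 mg.
palimycin: 20–79 mL/min → 60% of 250 mg = 150 mg.
Total = 600 + 150 = 750 mg.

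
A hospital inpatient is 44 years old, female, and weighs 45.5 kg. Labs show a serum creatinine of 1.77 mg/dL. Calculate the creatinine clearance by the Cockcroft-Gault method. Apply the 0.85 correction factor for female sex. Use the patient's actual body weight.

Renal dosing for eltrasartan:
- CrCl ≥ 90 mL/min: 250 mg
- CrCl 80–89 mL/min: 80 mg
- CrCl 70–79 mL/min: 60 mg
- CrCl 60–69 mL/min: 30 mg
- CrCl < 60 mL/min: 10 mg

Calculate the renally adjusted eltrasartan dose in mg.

CrCl = (140 − 44) × 45.5 / (72 × 1.77) × 0.85 = 4368.0 / 127.44 × 0.85 ≈ 29.1 mL/min
CrCl ≈ 29 mL/min → bracket < 60 mL/min.
Dose for this bracket: 10 mg.

10 mg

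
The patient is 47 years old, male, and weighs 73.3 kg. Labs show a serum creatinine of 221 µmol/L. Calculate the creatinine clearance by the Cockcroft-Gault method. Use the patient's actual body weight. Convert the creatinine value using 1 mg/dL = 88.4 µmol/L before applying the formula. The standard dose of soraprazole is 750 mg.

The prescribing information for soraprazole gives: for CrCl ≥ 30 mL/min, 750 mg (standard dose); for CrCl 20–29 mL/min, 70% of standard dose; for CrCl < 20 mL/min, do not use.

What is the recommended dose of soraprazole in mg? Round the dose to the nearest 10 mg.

SCr = 221 / 88.4 = 2.5 mg/dL
CrCl = (140 − 47) × 73.3 / (72 × 2.5) = 6816.9 / 180.00 ≈ 37.9 mL/min
CrCl ≈ 38 mL/min → bracket ≥ 30 mL/min.
100% of 750 mg = 750 mg

750 mg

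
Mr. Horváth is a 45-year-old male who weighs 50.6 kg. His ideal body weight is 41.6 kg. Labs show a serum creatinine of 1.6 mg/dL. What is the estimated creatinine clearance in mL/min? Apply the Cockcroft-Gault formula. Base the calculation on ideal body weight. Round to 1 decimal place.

34.3 mL/min

CrCl = (140 − 45) × 41.6 / (72 × 1.6) = 3952.0 / 115.20 ≈ 34.3 mL/min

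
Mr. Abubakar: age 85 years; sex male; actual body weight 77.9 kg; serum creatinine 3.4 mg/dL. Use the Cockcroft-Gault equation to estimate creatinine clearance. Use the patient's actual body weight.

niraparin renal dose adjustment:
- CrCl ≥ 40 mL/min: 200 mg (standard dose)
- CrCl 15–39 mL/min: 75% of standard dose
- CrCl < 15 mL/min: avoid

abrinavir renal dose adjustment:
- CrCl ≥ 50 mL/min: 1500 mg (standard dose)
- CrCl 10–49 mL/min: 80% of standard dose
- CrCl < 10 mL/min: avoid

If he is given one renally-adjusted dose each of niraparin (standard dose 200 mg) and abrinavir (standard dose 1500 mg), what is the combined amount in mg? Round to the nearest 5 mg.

CrCl = (140 − 85) × 77.9 / (72 × 3.4) = 4284.5 / 244.80 ≈ 17.5 mL/min
CrCl ≈ 18 mL/min.
niraparin: 15–39 mL/min → 75% of 200 mg = 150 mg.
abrinavir: 10–49 mL/min → 80% of 1500 mg = 1200 mg.
Total = 150 + 1200 = 1350 mg.

1350 mg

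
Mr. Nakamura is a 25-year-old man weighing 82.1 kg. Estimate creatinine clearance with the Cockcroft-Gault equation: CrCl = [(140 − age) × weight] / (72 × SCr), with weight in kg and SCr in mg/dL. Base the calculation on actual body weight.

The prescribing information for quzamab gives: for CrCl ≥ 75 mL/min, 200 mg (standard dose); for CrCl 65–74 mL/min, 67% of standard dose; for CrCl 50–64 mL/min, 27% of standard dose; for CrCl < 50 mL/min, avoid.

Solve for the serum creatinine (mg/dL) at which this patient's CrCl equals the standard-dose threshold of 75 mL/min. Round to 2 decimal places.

Standard dose requires CrCl ≥ 75 mL/min.
Set (140 − 25) × 82.1 / (72 × SCr) = 75
SCr = (140 − 25) × 82.1 / (72 × 75) = 1.748 mg/dL

1.75 mg/dL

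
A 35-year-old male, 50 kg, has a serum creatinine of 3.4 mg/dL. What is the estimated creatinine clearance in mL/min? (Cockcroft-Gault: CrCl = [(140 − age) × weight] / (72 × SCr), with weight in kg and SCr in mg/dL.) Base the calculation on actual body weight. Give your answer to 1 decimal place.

CrCl = (140 − 35) × 50 / (72 × 3.4) = 5250.0 / 244.80 ≈ 21.4 mL/min

21.4 mL/min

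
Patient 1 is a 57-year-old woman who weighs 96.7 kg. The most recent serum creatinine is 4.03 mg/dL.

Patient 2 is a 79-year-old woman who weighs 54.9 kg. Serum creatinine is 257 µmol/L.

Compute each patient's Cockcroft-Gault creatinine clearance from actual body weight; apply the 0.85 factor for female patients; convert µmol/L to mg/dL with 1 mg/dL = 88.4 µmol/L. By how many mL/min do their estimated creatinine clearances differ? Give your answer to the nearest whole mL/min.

10 mL/min

Patient 1: CrCl = (140 − 57) × 96.7 / (72 × 4.03) × 0.85 = 8026.1 / 290.16 × 0.85 ≈ 23.5 mL/min
Patient 2: SCr = 257 / 88.4 = 2.907 mg/dL
Patient 2: CrCl = (140 − 79) × 54.9 / (72 × 2.907) × 0.85 = 3348.9 / 209.30 × 0.85 ≈ 13.6 mL/min
|23.5 − 13.6| = 9.9 mL/min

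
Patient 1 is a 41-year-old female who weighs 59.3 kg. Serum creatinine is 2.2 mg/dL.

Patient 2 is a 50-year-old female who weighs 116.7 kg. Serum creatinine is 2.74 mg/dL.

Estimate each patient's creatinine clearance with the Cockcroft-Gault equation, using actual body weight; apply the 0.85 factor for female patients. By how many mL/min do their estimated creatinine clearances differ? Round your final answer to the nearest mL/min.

Patient 1: CrCl = (140 − 41) × 59.3 / (72 × 2.2) × 0.85 = 5870.7 / 158.40 × 0.85 ≈ 31.5 mL/min
Patient 2: CrCl = (140 − 50) × 116.7 / (72 × 2.74) × 0.85 = 10503.0 / 197.28 × 0.85 ≈ 45.3 mL/min
|31.5 − 45.3| = 13.8 mL/min

14 mL/min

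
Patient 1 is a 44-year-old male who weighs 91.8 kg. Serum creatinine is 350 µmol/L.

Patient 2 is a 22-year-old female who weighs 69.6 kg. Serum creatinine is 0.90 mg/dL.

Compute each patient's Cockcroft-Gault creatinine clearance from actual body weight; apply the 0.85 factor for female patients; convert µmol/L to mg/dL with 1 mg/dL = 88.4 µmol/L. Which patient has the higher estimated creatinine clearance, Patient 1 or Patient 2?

Patient 2

Patient 1: SCr = 350 / 88.4 = 3.959 mg/dL
Patient 1: CrCl = (140 − 44) × 91.8 / (72 × 3.959) = 8812.8 / 285.05 ≈ 30.9 mL/min
Patient 2: CrCl = (140 − 22) × 69.6 / (72 × 0.9) × 0.85 = 8212.8 / 64.80 × 0.85 ≈ 107.7 mL/min
30.9 vs 107.7 mL/min → Patient 2 is higher.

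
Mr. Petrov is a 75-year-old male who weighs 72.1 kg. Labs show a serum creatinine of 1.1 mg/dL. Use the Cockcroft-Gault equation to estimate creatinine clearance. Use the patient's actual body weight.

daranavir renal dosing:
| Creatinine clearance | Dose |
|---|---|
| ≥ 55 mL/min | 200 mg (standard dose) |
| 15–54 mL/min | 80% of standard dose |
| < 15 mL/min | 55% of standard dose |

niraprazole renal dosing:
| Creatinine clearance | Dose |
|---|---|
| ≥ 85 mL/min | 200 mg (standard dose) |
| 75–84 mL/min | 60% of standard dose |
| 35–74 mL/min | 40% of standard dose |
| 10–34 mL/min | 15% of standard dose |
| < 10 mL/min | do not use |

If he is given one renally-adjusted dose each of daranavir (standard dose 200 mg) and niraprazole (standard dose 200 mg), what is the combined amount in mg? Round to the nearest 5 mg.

280 mg

CrCl = (140 − 75) × 72.1 / (72 × 1.1) = 4686.5 / 79.20 ≈ 59.2 mL/min
CrCl ≈ 59 mL/min.
daranavir: ≥ 55 mL/min → 100% of 200 mg = 200 mg.
niraprazole: 35–74 mL/min → 40% of 200 mg = 80 mg.
Total = 200 + 80 = 280 mg.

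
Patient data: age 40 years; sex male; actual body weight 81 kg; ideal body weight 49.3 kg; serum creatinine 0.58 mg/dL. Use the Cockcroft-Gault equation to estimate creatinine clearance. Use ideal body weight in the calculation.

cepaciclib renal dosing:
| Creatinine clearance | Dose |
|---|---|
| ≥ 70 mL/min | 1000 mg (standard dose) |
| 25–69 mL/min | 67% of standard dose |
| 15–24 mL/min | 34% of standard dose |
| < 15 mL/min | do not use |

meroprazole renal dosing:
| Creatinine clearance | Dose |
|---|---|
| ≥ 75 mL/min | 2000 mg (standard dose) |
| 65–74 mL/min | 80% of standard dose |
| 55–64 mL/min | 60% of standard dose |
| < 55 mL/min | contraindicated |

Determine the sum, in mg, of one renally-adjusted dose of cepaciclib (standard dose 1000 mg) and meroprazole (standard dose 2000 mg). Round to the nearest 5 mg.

CrCl = (140 − 40) × 49.3 / (72 × 0.58) = 4930.0 / 41.76 ≈ 118.1 mL/min
CrCl ≈ 118 mL/min.
cepaciclib: ≥ 70 mL/min → 100% of 1000 mg = 1000 mg.
meroprazole: ≥ 75 mL/min → 100% of 2000 mg = 2000 mg.
Total = 1000 + 2000 = 3000 mg.

3000 mg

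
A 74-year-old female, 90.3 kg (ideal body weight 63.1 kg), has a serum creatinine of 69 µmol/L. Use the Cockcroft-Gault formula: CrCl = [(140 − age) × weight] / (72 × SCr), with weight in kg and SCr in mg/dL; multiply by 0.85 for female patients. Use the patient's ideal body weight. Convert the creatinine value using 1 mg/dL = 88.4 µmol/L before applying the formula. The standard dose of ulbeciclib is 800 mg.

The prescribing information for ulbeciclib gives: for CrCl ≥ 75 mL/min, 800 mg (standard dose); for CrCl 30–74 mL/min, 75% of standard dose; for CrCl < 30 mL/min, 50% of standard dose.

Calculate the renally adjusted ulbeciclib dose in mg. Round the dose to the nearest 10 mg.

600 mg

SCr = 69 / 88.4 = 0.781 mg/dL
CrCl = (140 − 74) × 63.1 / (72 × 0.781) × 0.85 = 4164.6 / 56.23 × 0.85 ≈ 63.0 mL/min
CrCl ≈ 63 mL/min → bracket 30–74 mL/min.
75% of 800 mg = 600 mg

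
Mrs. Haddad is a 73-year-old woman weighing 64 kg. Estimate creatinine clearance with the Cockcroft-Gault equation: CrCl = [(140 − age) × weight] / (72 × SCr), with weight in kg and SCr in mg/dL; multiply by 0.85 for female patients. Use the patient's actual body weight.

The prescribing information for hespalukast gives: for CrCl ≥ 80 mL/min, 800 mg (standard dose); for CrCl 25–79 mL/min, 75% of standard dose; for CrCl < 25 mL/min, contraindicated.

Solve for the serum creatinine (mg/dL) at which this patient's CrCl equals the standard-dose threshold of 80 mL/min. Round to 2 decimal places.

0.63 mg/dL

Standard dose requires CrCl ≥ 80 mL/min.
Set (140 − 73) × 64 × 0.85 / (72 × SCr) = 80
SCr = (140 − 73) × 64 × 0.85 / (72 × 80) = 0.633 mg/dL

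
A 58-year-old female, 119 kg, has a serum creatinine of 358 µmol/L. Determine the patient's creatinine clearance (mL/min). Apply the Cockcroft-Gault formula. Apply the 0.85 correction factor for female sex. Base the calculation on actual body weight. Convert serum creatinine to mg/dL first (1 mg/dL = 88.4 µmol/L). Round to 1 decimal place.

28.4 mL/min

SCr = 358 / 88.4 = 4.05 mg/dL
CrCl = (140 − 58) × 119 / (72 × 4.05) × 0.85 = 9758.0 / 291.60 × 0.85 ≈ 28.4 mL/min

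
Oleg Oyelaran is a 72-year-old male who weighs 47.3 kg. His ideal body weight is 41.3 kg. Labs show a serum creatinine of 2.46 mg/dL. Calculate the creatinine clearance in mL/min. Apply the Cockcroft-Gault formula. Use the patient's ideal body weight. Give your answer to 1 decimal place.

CrCl = (140 − 72) × 41.3 / (72 × 2.46) = 2808.4 / 177.12 ≈ 15.9 mL/min

15.9 mL/min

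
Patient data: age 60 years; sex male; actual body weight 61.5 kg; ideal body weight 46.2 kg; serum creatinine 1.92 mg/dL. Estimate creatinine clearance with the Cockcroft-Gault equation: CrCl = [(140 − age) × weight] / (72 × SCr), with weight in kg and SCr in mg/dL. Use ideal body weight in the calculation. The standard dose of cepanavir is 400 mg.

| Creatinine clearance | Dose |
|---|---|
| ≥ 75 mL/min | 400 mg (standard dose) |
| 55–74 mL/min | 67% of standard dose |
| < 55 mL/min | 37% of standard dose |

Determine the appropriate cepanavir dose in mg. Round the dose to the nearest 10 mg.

CrCl = (140 − 60) × 46.2 / (72 × 1.92) = 3696.0 / 138.24 ≈ 26.7 mL/min
CrCl ≈ 27 mL/min → bracket < 55 mL/min.
37% of 400 mg = 148 mg → 150 mg

150 mg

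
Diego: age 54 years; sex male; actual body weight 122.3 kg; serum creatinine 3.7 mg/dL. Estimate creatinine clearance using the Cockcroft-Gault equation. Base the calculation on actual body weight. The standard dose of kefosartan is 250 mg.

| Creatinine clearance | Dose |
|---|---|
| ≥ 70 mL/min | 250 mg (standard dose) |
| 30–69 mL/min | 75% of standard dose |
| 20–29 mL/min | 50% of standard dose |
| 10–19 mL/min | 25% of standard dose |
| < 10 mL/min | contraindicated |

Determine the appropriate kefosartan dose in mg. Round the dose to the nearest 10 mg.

CrCl = (140 − 54) × 122.3 / (72 × 3.7) = 10517.8 / 266.40 ≈ 39.5 mL/min
CrCl ≈ 39 mL/min → bracket 30–69 mL/min.
75% of 250 mg = 187.5 mg → 190 mg

190 mg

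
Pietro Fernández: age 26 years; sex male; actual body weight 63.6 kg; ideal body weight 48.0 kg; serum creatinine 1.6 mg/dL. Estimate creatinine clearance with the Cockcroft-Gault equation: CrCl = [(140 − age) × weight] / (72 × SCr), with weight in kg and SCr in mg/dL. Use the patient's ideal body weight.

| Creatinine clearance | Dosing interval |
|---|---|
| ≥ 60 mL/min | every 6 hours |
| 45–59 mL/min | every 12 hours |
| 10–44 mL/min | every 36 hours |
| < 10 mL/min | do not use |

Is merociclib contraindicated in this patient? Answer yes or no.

no

CrCl = (140 − 26) × 48 / (72 × 1.6) = 5472.0 / 115.20 ≈ 47.5 mL/min
CrCl ≈ 48 mL/min, which is ≥ 10 mL/min.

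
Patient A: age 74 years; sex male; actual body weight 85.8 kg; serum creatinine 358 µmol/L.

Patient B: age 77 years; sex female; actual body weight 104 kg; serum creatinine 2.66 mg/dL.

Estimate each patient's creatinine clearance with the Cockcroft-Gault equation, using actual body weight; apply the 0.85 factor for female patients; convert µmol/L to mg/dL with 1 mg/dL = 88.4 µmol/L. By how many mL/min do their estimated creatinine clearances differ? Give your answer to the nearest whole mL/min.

Patient A: SCr = 358 / 88.4 = 4.05 mg/dL
Patient A: CrCl = (140 − 74) × 85.8 / (72 × 4.05) = 5662.8 / 291.60 ≈ 19.4 mL/min
Patient B: CrCl = (140 − 77) × 104 / (72 × 2.66) × 0.85 = 6552.0 / 191.52 × 0.85 ≈ 29.1 mL/min
|19.4 − 29.1| = 9.7 mL/min

10 mL/min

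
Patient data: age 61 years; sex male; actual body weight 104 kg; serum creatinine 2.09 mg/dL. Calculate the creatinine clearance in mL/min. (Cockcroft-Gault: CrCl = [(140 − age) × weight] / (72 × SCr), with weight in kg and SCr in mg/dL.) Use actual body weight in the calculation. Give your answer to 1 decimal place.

54.6 mL/min

CrCl = (140 − 61) × 104 / (72 × 2.09) = 8216.0 / 150.48 ≈ 54.6 mL/min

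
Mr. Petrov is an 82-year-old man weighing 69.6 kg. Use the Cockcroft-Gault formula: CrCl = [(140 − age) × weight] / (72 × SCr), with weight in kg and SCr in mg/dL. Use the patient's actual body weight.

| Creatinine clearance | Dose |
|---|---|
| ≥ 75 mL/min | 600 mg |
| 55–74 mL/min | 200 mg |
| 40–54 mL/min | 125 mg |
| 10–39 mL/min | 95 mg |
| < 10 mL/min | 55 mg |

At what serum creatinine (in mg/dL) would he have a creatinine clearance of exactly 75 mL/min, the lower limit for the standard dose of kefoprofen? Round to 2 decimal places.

Standard dose requires CrCl ≥ 75 mL/min.
Set (140 − 82) × 69.6 / (72 × SCr) = 75
SCr = (140 − 82) × 69.6 / (72 × 75) = 0.748 mg/dL

0.75 mg/dL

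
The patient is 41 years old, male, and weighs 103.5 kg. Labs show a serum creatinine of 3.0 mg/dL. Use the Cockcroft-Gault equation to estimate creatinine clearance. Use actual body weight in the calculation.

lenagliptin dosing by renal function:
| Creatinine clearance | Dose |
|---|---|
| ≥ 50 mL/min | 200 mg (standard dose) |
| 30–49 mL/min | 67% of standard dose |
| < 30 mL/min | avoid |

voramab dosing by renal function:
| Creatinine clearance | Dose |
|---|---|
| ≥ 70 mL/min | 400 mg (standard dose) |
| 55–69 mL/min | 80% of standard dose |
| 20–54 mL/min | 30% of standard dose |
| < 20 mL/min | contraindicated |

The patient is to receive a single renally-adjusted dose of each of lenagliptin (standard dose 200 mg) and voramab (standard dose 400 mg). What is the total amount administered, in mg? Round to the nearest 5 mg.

255 mg

CrCl = (140 − 41) × 103.5 / (72 × 3) = 10246.5 / 216.00 ≈ 47.4 mL/min
CrCl ≈ 47 mL/min.
lenagliptin: 30–49 mL/min → 67% of 200 mg = 134 mg.
voramab: 20–54 mL/min → 30% of 400 mg = 120 mg.
Total = 134 + 120 = 254 mg.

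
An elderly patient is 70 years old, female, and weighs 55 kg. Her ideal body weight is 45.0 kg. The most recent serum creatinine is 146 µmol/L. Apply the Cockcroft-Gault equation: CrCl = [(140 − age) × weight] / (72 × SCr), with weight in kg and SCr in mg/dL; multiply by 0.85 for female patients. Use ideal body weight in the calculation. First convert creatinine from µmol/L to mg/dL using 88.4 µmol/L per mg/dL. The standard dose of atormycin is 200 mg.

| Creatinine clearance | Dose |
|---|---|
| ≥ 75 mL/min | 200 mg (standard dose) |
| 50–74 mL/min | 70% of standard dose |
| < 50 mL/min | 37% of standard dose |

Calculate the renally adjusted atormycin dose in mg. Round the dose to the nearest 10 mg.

70 mg

SCr = 146 / 88.4 = 1.652 mg/dL
CrCl = (140 − 70) × 45 / (72 × 1.652) × 0.85 = 3150.0 / 118.94 × 0.85 ≈ 22.5 mL/min
CrCl ≈ 23 mL/min → bracket < 50 mL/min.
37% of 200 mg = 74 mg → 70 mg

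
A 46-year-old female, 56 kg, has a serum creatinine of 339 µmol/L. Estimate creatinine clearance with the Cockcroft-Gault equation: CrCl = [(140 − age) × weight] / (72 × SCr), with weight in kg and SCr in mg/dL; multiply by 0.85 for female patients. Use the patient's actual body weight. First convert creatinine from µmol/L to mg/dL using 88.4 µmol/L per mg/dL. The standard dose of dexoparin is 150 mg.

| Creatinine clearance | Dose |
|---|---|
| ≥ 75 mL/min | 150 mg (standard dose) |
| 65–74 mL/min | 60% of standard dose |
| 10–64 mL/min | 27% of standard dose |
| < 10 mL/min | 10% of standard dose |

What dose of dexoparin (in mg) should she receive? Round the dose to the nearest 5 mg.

40 mg

SCr = 339 / 88.4 = 3.835 mg/dL
CrCl = (140 − 46) × 56 / (72 × 3.835) × 0.85 = 5264.0 / 276.12 × 0.85 ≈ 16.2 mL/min
CrCl ≈ 16 mL/min → bracket 10–64 mL/min.
27% of 150 mg = 40.5 mg → 40 mg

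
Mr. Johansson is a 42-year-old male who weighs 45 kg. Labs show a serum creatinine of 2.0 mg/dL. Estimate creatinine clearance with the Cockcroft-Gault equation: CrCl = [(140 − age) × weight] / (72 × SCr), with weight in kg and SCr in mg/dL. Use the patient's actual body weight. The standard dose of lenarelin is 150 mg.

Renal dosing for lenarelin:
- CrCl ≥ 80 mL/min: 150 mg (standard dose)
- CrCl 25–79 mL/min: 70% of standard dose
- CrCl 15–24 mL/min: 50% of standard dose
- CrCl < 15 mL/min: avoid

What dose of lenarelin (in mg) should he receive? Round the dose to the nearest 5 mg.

CrCl = (140 − 42) × 45 / (72 × 2) = 4410.0 / 144.00 ≈ 30.6 mL/min
CrCl ≈ 31 mL/min → bracket 25–79 mL/min.
70% of 150 mg = 105 mg

105 mg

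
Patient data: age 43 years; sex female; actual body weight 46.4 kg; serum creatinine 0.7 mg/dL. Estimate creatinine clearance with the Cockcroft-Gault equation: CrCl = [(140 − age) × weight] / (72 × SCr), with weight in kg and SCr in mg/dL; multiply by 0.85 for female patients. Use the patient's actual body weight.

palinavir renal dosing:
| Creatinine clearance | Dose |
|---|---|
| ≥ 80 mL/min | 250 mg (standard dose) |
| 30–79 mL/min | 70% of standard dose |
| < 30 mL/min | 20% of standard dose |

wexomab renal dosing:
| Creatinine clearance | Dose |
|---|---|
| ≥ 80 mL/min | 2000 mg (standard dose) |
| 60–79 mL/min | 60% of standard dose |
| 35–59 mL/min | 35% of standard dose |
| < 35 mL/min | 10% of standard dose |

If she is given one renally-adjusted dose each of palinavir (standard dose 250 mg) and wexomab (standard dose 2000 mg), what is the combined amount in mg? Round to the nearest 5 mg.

1375 mg

CrCl = (140 − 43) × 46.4 / (72 × 0.7) × 0.85 = 4500.8 / 50.40 × 0.85 ≈ 75.9 mL/min
CrCl ≈ 76 mL/min.
palinavir: 30–79 mL/min → 70% of 250 mg = 175 mg.
wexomab: 60–79 mL/min → 60% of 2000 mg = 1200 mg.
Total = 175 + 1200 = 1375 mg.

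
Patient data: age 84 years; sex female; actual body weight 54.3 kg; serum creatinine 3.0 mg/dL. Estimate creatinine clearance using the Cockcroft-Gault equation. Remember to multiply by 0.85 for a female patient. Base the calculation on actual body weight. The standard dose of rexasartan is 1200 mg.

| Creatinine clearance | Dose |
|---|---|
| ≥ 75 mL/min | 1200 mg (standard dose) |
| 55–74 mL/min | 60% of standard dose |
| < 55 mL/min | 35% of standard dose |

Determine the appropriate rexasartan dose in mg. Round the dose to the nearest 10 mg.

420 mg

CrCl = (140 − 84) × 54.3 / (72 × 3) × 0.85 = 3040.8 / 216.00 × 0.85 ≈ 12.0 mL/min
CrCl ≈ 12 mL/min → bracket < 55 mL/min.
35% of 1200 mg = 420 mg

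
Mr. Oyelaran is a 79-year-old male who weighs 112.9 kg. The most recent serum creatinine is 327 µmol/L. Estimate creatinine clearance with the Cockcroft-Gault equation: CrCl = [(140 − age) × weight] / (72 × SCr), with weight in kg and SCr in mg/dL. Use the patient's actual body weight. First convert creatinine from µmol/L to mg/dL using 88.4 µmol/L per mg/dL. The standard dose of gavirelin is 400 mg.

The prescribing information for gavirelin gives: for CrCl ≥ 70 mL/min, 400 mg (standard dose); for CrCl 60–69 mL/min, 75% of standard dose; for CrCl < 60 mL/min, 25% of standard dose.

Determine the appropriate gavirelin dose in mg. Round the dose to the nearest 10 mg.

100 mg

SCr = 327 / 88.4 = 3.699 mg/dL
CrCl = (140 − 79) × 112.9 / (72 × 3.699) = 6886.9 / 266.33 ≈ 25.9 mL/min
CrCl ≈ 26 mL/min → bracket < 60 mL/min.
25% of 400 mg = 100 mg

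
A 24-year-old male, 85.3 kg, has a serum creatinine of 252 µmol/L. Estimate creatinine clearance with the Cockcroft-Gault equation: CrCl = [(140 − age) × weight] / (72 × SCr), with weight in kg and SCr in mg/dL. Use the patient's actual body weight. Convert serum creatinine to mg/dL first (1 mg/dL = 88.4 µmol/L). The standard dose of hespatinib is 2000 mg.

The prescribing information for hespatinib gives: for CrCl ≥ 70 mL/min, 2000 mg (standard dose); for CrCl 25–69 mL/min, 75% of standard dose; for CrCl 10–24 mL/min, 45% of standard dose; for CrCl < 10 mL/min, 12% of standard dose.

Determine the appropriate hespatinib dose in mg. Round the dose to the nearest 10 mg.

1500 mg

SCr = 252 / 88.4 = 2.851 mg/dL
CrCl = (140 − 24) × 85.3 / (72 × 2.851) = 9894.8 / 205.27 ≈ 48.2 mL/min
CrCl ≈ 48 mL/min → bracket 25–69 mL/min.
75% of 2000 mg = 1500 mg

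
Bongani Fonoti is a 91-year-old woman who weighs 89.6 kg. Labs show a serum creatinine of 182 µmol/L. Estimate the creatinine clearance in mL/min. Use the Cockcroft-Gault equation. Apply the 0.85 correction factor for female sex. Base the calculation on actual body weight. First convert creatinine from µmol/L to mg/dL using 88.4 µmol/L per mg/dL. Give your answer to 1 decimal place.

25.2 mL/min

SCr = 182 / 88.4 = 2.059 mg/dL
CrCl = (140 − 91) × 89.6 / (72 × 2.059) × 0.85 = 4390.4 / 148.25 × 0.85 ≈ 25.2 mL/min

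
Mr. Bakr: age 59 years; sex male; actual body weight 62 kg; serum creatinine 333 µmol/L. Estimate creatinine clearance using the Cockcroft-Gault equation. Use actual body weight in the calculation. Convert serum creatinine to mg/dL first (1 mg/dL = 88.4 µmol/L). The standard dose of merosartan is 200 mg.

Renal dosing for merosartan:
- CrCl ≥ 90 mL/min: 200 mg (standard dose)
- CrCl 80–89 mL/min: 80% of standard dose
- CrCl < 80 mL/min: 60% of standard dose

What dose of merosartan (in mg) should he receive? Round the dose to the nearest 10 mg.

120 mg

SCr = 333 / 88.4 = 3.767 mg/dL
CrCl = (140 − 59) × 62 / (72 × 3.767) = 5022.0 / 271.22 ≈ 18.5 mL/min
CrCl ≈ 19 mL/min → bracket < 80 mL/min.
60% of 200 mg = 120 mg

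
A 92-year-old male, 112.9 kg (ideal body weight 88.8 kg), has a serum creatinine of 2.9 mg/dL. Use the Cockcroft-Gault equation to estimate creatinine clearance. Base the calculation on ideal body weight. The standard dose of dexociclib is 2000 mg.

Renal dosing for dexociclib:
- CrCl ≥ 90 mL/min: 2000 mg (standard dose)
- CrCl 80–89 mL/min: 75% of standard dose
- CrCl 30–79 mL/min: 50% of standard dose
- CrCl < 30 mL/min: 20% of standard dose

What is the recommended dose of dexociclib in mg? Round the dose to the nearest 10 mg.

400 mg

CrCl = (140 − 92) × 88.8 / (72 × 2.9) = 4262.4 / 208.80 ≈ 20.4 mL/min
CrCl ≈ 20 mL/min → bracket < 30 mL/min.
20% of 2000 mg = 400 mg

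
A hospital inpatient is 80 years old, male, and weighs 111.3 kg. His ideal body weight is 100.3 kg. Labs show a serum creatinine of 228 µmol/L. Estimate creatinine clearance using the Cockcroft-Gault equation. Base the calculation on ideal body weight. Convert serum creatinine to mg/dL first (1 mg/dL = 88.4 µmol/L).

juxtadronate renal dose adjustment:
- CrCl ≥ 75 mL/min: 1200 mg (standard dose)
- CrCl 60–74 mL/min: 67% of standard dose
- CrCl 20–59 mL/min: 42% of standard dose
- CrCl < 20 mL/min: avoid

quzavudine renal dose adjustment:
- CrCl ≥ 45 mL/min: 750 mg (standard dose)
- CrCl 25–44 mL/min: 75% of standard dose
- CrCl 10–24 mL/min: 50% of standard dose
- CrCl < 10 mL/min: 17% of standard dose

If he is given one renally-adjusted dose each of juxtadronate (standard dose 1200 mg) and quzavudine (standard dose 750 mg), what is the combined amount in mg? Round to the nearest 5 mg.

SCr = 228 / 88.4 = 2.579 mg/dL
CrCl = (140 − 80) × 100.3 / (72 × 2.579) = 6018.0 / 185.69 ≈ 32.4 mL/min
CrCl ≈ 32 mL/min.
juxtadronate: 20–59 mL/min → 42% of 1200 mg = 504 mg.
quzavudine: 25–44 mL/min → 75% of 750 mg = 562.5 mg.
Total = 504 + 562.5 = 1066.5 mg.

1065 mg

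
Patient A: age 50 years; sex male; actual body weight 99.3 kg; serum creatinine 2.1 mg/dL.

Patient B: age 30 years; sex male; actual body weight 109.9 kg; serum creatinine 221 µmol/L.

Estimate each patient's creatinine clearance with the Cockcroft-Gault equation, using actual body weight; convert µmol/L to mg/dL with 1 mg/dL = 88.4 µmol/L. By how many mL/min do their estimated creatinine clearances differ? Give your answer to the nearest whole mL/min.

Patient A: CrCl = (140 − 50) × 99.3 / (72 × 2.1) = 8937.0 / 151.20 ≈ 59.1 mL/min
Patient B: SCr = 221 / 88.4 = 2.5 mg/dL
Patient B: CrCl = (140 − 30) × 109.9 / (72 × 2.5) = 12089.0 / 180.00 ≈ 67.2 mL/min
|59.1 − 67.2| = 8.1 mL/min

8 mL/min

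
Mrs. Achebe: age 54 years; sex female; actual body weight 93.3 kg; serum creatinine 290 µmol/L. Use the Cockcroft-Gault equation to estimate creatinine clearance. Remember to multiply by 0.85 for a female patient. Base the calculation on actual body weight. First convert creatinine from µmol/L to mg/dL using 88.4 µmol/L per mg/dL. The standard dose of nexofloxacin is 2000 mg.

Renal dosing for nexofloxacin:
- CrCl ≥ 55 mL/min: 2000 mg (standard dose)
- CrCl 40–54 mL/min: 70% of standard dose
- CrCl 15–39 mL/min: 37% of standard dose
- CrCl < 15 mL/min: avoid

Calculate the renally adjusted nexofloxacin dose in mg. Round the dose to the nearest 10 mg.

SCr = 290 / 88.4 = 3.281 mg/dL
CrCl = (140 − 54) × 93.3 / (72 × 3.281) × 0.85 = 8023.8 / 236.23 × 0.85 ≈ 28.9 mL/min
CrCl ≈ 29 mL/min → bracket 15–39 mL/min.
37% of 2000 mg = 740 mg

740 mg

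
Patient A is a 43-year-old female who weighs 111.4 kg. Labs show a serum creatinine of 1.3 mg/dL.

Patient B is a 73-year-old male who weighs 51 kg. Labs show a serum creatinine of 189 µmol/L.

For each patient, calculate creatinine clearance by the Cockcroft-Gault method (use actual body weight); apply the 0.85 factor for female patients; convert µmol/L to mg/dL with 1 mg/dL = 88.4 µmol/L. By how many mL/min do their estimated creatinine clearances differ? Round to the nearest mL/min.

76 mL/min

Patient A: CrCl = (140 − 43) × 111.4 / (72 × 1.3) × 0.85 = 10805.8 / 93.60 × 0.85 ≈ 98.1 mL/min
Patient B: SCr = 189 / 88.4 = 2.138 mg/dL
Patient B: CrCl = (140 − 73) × 51 / (72 × 2.138) = 3417.0 / 153.94 ≈ 22.2 mL/min
|98.1 − 22.2| = 75.9 mL/min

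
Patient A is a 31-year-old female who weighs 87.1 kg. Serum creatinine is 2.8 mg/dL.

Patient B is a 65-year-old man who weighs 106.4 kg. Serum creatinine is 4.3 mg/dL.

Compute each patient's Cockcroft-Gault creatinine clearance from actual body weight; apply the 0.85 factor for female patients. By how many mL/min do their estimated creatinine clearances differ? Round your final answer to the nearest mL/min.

Patient A: CrCl = (140 − 31) × 87.1 / (72 × 2.8) × 0.85 = 9493.9 / 201.60 × 0.85 ≈ 40.0 mL/min
Patient B: CrCl = (140 − 65) × 106.4 / (72 × 4.3) = 7980.0 / 309.60 ≈ 25.8 mL/min
|40.0 − 25.8| = 14.2 mL/min

14 mL/min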